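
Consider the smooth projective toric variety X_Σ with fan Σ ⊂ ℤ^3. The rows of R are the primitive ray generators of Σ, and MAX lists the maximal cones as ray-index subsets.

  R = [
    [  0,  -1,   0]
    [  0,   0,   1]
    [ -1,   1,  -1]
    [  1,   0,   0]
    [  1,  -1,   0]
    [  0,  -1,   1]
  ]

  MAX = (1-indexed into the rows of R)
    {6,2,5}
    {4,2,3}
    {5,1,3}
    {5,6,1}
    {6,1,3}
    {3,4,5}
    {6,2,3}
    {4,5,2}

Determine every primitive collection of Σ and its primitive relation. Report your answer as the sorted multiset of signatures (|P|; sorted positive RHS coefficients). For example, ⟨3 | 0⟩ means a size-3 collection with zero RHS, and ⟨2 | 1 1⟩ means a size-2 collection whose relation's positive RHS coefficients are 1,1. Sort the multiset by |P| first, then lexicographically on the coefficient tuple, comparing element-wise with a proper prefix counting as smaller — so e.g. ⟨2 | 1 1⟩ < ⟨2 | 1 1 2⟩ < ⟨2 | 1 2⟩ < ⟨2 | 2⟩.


5 collections generate NE(X_Σ); each relation:

  P={1,2}:  v_{1} + v_{2} = v_{6}  ⇒ sig = ⟨2 | 1⟩
  P={1,4}:  v_{1} + v_{4} = v_{5}  ⇒ sig = ⟨2 | 1⟩
  P={4,6}:  v_{4} + v_{6} = v_{2} + v_{5}  ⇒ sig = ⟨2 | 1 1⟩
  P={2,3,5}:  v_{2} + v_{3} + v_{5} = 0  ⇒ sig = ⟨3 | 0⟩
  P={3,5,6}:  v_{3} + v_{5} + v_{6} = v_{1}  ⇒ sig = ⟨3 | 1⟩

Hence PRS(X_Σ) =
[⟨2 | 1⟩, ⟨2 | 1⟩, ⟨2 | 1 1⟩, ⟨3 | 0⟩, ⟨3 | 1⟩]


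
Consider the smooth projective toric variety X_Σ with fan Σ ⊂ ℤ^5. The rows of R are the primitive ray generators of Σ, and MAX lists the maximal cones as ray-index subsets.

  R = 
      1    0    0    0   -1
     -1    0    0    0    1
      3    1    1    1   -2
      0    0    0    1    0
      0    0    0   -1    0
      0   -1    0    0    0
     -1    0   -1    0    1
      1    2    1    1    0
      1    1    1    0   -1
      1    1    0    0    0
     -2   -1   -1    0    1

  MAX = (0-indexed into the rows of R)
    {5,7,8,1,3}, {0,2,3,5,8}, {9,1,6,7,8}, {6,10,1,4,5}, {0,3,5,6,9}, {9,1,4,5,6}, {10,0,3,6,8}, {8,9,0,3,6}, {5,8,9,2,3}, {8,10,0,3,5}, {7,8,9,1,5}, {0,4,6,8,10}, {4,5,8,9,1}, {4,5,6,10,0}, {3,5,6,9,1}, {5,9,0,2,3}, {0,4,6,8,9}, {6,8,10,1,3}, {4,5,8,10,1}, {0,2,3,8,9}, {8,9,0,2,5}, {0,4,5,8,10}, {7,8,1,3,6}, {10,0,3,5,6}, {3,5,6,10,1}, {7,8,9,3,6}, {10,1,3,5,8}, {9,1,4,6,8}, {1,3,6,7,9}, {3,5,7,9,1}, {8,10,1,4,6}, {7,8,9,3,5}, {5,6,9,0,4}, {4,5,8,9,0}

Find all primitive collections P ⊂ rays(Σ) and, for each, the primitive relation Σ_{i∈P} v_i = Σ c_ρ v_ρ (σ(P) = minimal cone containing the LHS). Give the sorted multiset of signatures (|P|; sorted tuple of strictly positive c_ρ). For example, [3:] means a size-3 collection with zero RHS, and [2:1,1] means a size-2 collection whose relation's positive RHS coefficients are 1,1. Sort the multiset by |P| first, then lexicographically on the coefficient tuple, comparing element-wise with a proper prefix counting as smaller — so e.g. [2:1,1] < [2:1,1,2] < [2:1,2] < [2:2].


|primitive collections| = 15. Relations:

  P = {0,1}:  v_{0} + v_{1} = 0  ⟹  sig = [2:]
  P = {3,4}:  v_{3} + v_{4} = 0  ⟹  sig = [2:]
  P = {9,10}:  v_{9} + v_{10} = v_{6}  ⟹  sig = [2:1]
  P = {2,10}:  v_{2} + v_{10} = v_{0} + v_{3}  ⟹  sig = [2:1,1]
  P = {0,7}:  v_{0} + v_{7} = v_{3} + v_{8} + v_{9}  ⟹  sig = [2:1,1,1]
  P = {2,6}:  v_{2} + v_{6} = v_{0} + v_{3} + v_{9}  ⟹  sig = [2:1,1,1]
  P = {4,7}:  v_{4} + v_{7} = v_{1} + v_{8} + v_{9}  ⟹  sig = [2:1,1,1]
  P = {1,2}:  v_{1} + v_{2} = v_{3} + v_{5} + v_{8} + v_{9}  ⟹  sig = [2:1,1,1,1]
  P = {2,4}:  v_{2} + v_{4} = v_{0} + v_{5} + v_{8} + v_{9}  ⟹  sig = [2:1,1,1,1]
  P = {7,10}:  v_{7} + v_{10} = v_{1} + v_{3} + v_{6} + v_{8}  ⟹  sig = [2:1,1,1,1]
  P = {2,7}:  v_{2} + v_{7} = 2·v_{3} + v_{5} + 2·v_{8} + 2·v_{9}  ⟹  sig = [2:1,2,2,2]
  P = {5,6,8}:  v_{5} + v_{6} + v_{8} = 0  ⟹  sig = [3:]
  P = {5,6,7}:  v_{5} + v_{6} + v_{7} = v_{1} + v_{3} + v_{9}  ⟹  sig = [3:1,1,1]
  P = {1,3,8,9}:  v_{1} + v_{3} + v_{8} + v_{9} = v_{7}  ⟹  sig = [4:1]
  P = {0,3,5,8,9}:  v_{0} + v_{3} + v_{5} + v_{8} + v_{9} = v_{2}  ⟹  sig = [5:1]

Signatures (|P|; sorted positive RHS coefficients), sorted:
    |P|=2: 11 collections, coeffs (), (), (1), (1,1), (1,1,1), (1,1,1), (1,1,1), (1,1,1,1), (1,1,1,1), (1,1,1,1), (1,2,2,2)
    |P|=3: 2 collections, coeffs (), (1,1,1)
    |P|=4: 1 collection, coeffs (1)
    |P|=5: 1 collection, coeffs (1)


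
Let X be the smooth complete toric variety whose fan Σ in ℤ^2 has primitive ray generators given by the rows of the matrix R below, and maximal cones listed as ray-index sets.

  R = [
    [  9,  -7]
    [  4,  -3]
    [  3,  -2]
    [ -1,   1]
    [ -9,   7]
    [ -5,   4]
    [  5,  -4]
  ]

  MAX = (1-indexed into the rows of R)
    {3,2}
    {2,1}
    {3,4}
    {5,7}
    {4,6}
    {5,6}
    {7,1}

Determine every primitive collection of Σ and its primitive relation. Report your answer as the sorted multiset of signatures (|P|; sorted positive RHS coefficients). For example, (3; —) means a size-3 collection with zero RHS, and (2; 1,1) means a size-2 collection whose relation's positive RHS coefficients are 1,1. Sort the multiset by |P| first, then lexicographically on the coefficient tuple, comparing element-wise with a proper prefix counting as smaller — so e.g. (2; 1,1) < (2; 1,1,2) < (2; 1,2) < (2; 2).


Σ has 14 primitive collections:

  P={1,5}:  v_{1} + v_{5} = 0 — sig = (2; —)
  P={6,7}:  v_{6} + v_{7} = 0 — sig = (2; —)
  P={1,6}:  v_{1} + v_{6} = v_{2} — sig = (2; 1)
  P={2,4}:  v_{2} + v_{4} = v_{3} — sig = (2; 1)
  P={2,5}:  v_{2} + v_{5} = v_{6} — sig = (2; 1)
  P={2,6}:  v_{2} + v_{6} = v_{4} — sig = (2; 1)
  P={2,7}:  v_{2} + v_{7} = v_{1} — sig = (2; 1)
  P={4,7}:  v_{4} + v_{7} = v_{2} — sig = (2; 1)
  P={3,5}:  v_{3} + v_{5} = v_{4} + v_{6} — sig = (2; 1,1)
  P={1,4}:  v_{1} + v_{4} = 2·v_{2} — sig = (2; 2)
  P={3,6}:  v_{3} + v_{6} = 2·v_{4} — sig = (2; 2)
  P={3,7}:  v_{3} + v_{7} = 2·v_{2} — sig = (2; 2)
  P={4,5}:  v_{4} + v_{5} = 2·v_{6} — sig = (2; 2)
  P={1,3}:  v_{1} + v_{3} = 3·v_{2} — sig = (2; 3)

Signatures (|P|; sorted positive RHS coefficients), sorted:
[(2; —), (2; —), (2; 1), (2; 1), (2; 1), (2; 1), (2; 1), (2; 1), (2; 1,1), (2; 2), (2; 2), (2; 2), (2; 2), (2; 3)]


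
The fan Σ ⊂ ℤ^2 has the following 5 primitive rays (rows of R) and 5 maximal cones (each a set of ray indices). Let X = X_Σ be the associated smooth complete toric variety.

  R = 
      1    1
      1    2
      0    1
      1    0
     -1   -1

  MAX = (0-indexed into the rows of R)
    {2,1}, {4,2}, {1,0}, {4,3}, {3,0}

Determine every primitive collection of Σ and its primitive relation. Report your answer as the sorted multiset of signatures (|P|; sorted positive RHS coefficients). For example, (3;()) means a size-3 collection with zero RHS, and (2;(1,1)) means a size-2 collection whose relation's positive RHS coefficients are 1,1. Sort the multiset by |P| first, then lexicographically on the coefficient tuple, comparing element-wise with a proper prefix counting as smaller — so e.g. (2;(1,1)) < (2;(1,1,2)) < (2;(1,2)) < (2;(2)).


|primitive collections| = 5. Relations:

  P = {0,4}:  v_{0} + v_{4} = 0 — sig = (2;())
  P = {0,2}:  v_{0} + v_{2} = v_{1} — sig = (2;(1))
  P = {1,4}:  v_{1} + v_{4} = v_{2} — sig = (2;(1))
  P = {2,3}:  v_{2} + v_{3} = v_{0} — sig = (2;(1))
  P = {1,3}:  v_{1} + v_{3} = 2·v_{0} — sig = (2;(2))

Hence PRS(X_Σ) =
{ (2;()),  (2;(1)) ×3,  (2;(2)) }


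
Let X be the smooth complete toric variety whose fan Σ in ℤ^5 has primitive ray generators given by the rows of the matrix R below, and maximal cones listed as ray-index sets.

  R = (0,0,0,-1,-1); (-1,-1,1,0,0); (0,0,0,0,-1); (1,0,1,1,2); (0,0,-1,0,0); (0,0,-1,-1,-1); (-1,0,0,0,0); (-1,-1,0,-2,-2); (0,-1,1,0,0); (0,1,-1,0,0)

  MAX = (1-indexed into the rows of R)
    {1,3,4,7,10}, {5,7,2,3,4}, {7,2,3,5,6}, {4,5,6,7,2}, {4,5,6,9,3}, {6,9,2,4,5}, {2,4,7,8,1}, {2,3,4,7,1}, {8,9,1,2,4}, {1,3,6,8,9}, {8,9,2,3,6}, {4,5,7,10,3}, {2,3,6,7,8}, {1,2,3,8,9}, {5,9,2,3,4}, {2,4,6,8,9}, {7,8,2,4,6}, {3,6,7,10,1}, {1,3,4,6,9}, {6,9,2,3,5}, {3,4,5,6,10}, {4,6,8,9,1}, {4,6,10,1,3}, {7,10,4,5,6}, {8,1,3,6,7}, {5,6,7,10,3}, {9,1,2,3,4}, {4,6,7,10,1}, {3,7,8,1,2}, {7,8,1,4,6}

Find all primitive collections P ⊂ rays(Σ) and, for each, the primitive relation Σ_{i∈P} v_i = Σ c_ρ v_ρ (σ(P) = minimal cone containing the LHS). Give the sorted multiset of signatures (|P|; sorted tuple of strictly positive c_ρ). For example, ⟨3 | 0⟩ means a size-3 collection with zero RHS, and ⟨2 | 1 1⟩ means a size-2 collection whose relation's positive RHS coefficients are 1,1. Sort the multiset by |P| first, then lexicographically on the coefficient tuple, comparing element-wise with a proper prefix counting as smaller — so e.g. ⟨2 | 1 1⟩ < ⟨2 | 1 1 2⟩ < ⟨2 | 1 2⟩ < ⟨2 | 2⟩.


Primitive collections (10):

  • {9,10}:  v_{9} + v_{10} = 0  →  sig = ⟨2 | 0⟩
  • {1,5}:  v_{1} + v_{5} = v_{6}  →  sig = ⟨2 | 1⟩
  • {2,10}:  v_{2} + v_{10} = v_{7}  →  sig = ⟨2 | 1⟩
  • {7,9}:  v_{7} + v_{9} = v_{2}  →  sig = ⟨2 | 1⟩
  • {8,10}:  v_{8} + v_{10} = v_{1} + v_{6} + v_{7}  →  sig = ⟨2 | 1 1 1⟩
  • {5,8}:  v_{5} + v_{8} = v_{2} + 2·v_{6}  →  sig = ⟨2 | 1 2⟩
  • {1,2,6}:  v_{1} + v_{2} + v_{6} = v_{8}  →  sig = ⟨3 | 1⟩
  • {3,4,8}:  v_{3} + v_{4} + v_{8} = v_{1} + v_{9}  →  sig = ⟨3 | 1 1⟩
  • {3,4,6,7}:  v_{3} + v_{4} + v_{6} + v_{7} = 0  →  sig = ⟨4 | 0⟩
  • {2,3,4,6}:  v_{2} + v_{3} + v_{4} + v_{6} = v_{9}  →  sig = ⟨4 | 1⟩

Sorted signature multiset PRS(X):
{ ⟨2 | 0⟩,  ⟨2 | 1⟩ ×3,  ⟨2 | 1 1 1⟩,  ⟨2 | 1 2⟩,  ⟨3 | 1⟩,  ⟨3 | 1 1⟩,  ⟨4 | 0⟩,  ⟨4 | 1⟩ }


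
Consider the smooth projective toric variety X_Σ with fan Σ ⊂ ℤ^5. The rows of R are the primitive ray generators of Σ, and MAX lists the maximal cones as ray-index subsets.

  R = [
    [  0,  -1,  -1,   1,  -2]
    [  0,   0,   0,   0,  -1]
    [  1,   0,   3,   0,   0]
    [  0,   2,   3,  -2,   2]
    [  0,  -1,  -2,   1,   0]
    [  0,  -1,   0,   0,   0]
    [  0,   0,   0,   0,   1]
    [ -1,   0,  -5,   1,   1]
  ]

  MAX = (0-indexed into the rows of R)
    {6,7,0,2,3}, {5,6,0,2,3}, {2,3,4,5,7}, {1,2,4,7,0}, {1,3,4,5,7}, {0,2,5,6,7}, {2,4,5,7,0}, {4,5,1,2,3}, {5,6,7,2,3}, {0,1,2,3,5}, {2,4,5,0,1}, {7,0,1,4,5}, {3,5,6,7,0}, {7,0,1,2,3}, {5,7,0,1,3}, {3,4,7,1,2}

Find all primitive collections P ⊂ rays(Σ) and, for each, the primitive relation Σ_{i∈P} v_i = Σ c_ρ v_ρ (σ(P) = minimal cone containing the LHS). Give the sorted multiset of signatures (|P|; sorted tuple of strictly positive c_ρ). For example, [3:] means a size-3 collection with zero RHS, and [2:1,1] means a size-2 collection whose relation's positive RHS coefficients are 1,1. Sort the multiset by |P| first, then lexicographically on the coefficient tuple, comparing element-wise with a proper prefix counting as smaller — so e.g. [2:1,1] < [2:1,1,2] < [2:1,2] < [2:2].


5 collections generate NE(X_Σ); each relation:

  • {1,6}:  v_{1} + v_{6} = 0  ⟹  sig = [2:]
  • {4,6}:  v_{4} + v_{6} = v_{2} + v_{5} + v_{7}  ⟹  sig = [2:1,1,1]
  • {0,3,4}:  v_{0} + v_{3} + v_{4} = 0  ⟹  sig = [3:]
  • {1,2,5,7}:  v_{1} + v_{2} + v_{5} + v_{7} = v_{4}  ⟹  sig = [4:1]
  • {0,2,3,5,7}:  v_{0} + v_{2} + v_{3} + v_{5} + v_{7} = v_{6}  ⟹  sig = [5:1]

Hence PRS(X_Σ) =
    |P|=2: 2 collections, coeffs (), (1,1,1)
    |P|=3: 1 collection, coeffs ()
    |P|=4: 1 collection, coeffs (1)
    |P|=5: 1 collection, coeffs (1)


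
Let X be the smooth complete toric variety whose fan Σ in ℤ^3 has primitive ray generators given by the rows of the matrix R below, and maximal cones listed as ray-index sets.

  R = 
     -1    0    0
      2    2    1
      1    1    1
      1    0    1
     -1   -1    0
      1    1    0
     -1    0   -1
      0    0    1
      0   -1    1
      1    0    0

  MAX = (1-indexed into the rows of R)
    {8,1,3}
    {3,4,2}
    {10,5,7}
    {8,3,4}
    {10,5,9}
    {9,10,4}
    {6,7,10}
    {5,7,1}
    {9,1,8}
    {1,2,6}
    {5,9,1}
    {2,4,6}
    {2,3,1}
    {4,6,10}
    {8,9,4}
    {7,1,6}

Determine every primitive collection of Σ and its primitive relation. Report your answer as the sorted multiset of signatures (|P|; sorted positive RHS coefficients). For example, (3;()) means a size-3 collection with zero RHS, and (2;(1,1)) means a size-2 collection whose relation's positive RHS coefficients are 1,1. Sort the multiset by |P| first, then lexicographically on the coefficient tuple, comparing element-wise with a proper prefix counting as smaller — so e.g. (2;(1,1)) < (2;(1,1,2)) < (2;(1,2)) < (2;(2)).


Δ(Σ) — 10 vertices, 21 min non-faces:

  P={1,10}:  v_{1} + v_{10} = 0 ; sig = (2;())
  P={4,7}:  v_{4} + v_{7} = 0 ; sig = (2;())
  P={5,6}:  v_{5} + v_{6} = 0 ; sig = (2;())
  P={1,4}:  v_{1} + v_{4} = v_{8} ; sig = (2;(1))
  P={2,5}:  v_{2} + v_{5} = v_{3} ; sig = (2;(1))
  P={3,5}:  v_{3} + v_{5} = v_{8} ; sig = (2;(1))
  P={3,6}:  v_{3} + v_{6} = v_{2} ; sig = (2;(1))
  P={4,5}:  v_{4} + v_{5} = v_{9} ; sig = (2;(1))
  P={6,8}:  v_{6} + v_{8} = v_{3} ; sig = (2;(1))
  P={6,9}:  v_{6} + v_{9} = v_{4} ; sig = (2;(1))
  P={7,8}:  v_{7} + v_{8} = v_{1} ; sig = (2;(1))
  P={7,9}:  v_{7} + v_{9} = v_{5} ; sig = (2;(1))
  P={8,10}:  v_{8} + v_{10} = v_{4} ; sig = (2;(1))
  P={2,9}:  v_{2} + v_{9} = v_{3} + v_{4} ; sig = (2;(1,1))
  P={3,7}:  v_{3} + v_{7} = v_{1} + v_{6} ; sig = (2;(1,1))
  P={3,9}:  v_{3} + v_{9} = v_{4} + v_{8} ; sig = (2;(1,1))
  P={3,10}:  v_{3} + v_{10} = v_{4} + v_{6} ; sig = (2;(1,1))
  P={5,8}:  v_{5} + v_{8} = v_{1} + v_{9} ; sig = (2;(1,1))
  P={2,7}:  v_{2} + v_{7} = v_{1} + 2·v_{6} ; sig = (2;(1,2))
  P={2,10}:  v_{2} + v_{10} = v_{4} + 2·v_{6} ; sig = (2;(1,2))
  P={2,8}:  v_{2} + v_{8} = 2·v_{3} ; sig = (2;(2))

Hence PRS(X_Σ) =
    |P|=2: 21 collections, coeffs (), (), (), (1), (1), (1), (1), (1), (1), (1), (1), (1), (1), (1,1), (1,1), (1,1), (1,1), (1,1), (1,2), (1,2), (2)


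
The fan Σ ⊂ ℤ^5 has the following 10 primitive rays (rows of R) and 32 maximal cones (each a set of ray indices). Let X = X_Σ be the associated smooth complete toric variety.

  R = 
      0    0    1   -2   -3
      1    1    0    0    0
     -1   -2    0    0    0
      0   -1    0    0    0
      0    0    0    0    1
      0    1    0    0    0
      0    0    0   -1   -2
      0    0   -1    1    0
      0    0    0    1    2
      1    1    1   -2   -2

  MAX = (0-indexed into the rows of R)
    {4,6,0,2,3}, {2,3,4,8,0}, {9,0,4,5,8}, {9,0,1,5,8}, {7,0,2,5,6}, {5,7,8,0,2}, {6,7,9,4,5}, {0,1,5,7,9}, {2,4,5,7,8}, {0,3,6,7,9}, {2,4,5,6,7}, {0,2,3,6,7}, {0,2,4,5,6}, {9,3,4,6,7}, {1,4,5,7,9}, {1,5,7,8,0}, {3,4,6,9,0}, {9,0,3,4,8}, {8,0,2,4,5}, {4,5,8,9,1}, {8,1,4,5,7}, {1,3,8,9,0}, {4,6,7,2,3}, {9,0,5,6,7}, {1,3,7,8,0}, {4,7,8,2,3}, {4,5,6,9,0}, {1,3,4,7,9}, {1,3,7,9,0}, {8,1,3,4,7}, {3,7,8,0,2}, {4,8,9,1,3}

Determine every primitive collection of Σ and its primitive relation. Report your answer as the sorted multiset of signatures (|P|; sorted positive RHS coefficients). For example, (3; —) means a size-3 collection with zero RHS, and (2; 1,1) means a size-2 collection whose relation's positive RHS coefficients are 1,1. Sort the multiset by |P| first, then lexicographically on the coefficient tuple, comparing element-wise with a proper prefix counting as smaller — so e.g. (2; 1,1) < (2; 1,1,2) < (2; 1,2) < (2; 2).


|primitive collections| = 8. Relations:

  P={3,5}:  v_{3} + v_{5} = 0  so sig = (2; —)
  P={6,8}:  v_{6} + v_{8} = 0  so sig = (2; —)
  P={1,2}:  v_{1} + v_{2} = v_{3}  so sig = (2; 1)
  P={1,6}:  v_{1} + v_{6} = v_{7} + v_{9}  so sig = (2; 1,1)
  P={2,9}:  v_{2} + v_{9} = v_{0} + v_{3} + v_{4}  so sig = (2; 1,1,1)
  P={0,1,4}:  v_{0} + v_{1} + v_{4} = v_{9}  so sig = (3; 1)
  P={0,4,7}:  v_{0} + v_{4} + v_{7} = v_{6}  so sig = (3; 1)
  P={7,8,9}:  v_{7} + v_{8} + v_{9} = v_{1}  so sig = (3; 1)

Signatures (|P|; sorted positive RHS coefficients), sorted:
[(2; —), (2; —), (2; 1), (2; 1,1), (2; 1,1,1), (3; 1), (3; 1), (3; 1)]


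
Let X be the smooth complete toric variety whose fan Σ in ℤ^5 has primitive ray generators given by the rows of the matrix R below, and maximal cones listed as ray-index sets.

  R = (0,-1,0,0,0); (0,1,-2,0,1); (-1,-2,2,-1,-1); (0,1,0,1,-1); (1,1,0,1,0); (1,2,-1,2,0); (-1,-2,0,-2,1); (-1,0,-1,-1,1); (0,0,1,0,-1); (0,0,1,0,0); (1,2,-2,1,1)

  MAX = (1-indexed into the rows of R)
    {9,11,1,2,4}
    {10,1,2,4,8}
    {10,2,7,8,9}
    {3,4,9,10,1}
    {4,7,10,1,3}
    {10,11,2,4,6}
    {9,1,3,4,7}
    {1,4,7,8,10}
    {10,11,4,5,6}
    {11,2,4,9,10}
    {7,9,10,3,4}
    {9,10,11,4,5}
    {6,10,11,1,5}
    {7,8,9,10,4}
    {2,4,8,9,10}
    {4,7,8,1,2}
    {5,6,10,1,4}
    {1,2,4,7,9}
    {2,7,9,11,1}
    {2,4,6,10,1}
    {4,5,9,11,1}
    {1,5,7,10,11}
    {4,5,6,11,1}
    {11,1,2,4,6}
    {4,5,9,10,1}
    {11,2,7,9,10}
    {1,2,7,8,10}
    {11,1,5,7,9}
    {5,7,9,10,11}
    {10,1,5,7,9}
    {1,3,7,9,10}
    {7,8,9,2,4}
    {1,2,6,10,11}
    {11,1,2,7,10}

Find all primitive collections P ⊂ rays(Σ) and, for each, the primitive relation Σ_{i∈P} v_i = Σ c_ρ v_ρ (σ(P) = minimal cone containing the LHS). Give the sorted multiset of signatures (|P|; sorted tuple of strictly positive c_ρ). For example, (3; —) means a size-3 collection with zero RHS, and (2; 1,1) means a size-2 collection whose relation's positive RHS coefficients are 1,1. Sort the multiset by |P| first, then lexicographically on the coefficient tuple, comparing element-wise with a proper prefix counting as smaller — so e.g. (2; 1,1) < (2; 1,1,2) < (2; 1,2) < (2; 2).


19 collections generate NE(X_Σ); each relation:

  P = {3,11}:  v_{3} + v_{11} = 0 — sig = (2; —)
  P = {2,5}:  v_{2} + v_{5} = v_{11} — sig = (2; 1)
  P = {2,3}:  v_{2} + v_{3} = v_{4} + v_{7} — sig = (2; 1,1)
  P = {5,8}:  v_{5} + v_{8} = v_{2} + v_{10} — sig = (2; 1,1)
  P = {6,9}:  v_{6} + v_{9} = v_{4} + v_{5} — sig = (2; 1,1)
  P = {3,5}:  v_{3} + v_{5} = v_{1} + v_{9} + v_{10} — sig = (2; 1,1,1)
  P = {3,6}:  v_{3} + v_{6} = v_{1} + v_{4} + v_{10} — sig = (2; 1,1,1)
  P = {6,7}:  v_{6} + v_{7} = v_{1} + v_{2} + v_{10} — sig = (2; 1,1,1)
  P = {6,8}:  v_{6} + v_{8} = v_{1} + 2·v_{2} + v_{4} + 2·v_{10} — sig = (2; 1,1,2,2)
  P = {8,11}:  v_{8} + v_{11} = 2·v_{2} + v_{10} — sig = (2; 1,2)
  P = {3,8}:  v_{3} + v_{8} = 2·v_{4} + 2·v_{7} + v_{10} — sig = (2; 1,2,2)
  P = {4,5,7}:  v_{4} + v_{5} + v_{7} = 0 — sig = (3; —)
  P = {4,7,11}:  v_{4} + v_{7} + v_{11} = v_{2} — sig = (3; 1)
  P = {1,8,9}:  v_{1} + v_{8} + v_{9} = v_{4} + v_{7} — sig = (3; 1,1)
  P = {1,2,9,10}:  v_{1} + v_{2} + v_{9} + v_{10} = 0 — sig = (4; —)
  P = {1,4,10,11}:  v_{1} + v_{4} + v_{10} + v_{11} = v_{6} — sig = (4; 1)
  P = {1,9,10,11}:  v_{1} + v_{9} + v_{10} + v_{11} = v_{5} — sig = (4; 1)
  P = {2,4,7,10}:  v_{2} + v_{4} + v_{7} + v_{10} = v_{8} — sig = (4; 1)
  P = {1,4,7,9,10}:  v_{1} + v_{4} + v_{7} + v_{9} + v_{10} = v_{3} — sig = (5; 1)

Signatures (|P|; sorted positive RHS coefficients), sorted:
[(2; —), (2; 1), (2; 1,1), (2; 1,1), (2; 1,1), (2; 1,1,1), (2; 1,1,1), (2; 1,1,1), (2; 1,1,2,2), (2; 1,2), (2; 1,2,2), (3; —), (3; 1), (3; 1,1), (4; —), (4; 1), (4; 1), (4; 1), (5; 1)]


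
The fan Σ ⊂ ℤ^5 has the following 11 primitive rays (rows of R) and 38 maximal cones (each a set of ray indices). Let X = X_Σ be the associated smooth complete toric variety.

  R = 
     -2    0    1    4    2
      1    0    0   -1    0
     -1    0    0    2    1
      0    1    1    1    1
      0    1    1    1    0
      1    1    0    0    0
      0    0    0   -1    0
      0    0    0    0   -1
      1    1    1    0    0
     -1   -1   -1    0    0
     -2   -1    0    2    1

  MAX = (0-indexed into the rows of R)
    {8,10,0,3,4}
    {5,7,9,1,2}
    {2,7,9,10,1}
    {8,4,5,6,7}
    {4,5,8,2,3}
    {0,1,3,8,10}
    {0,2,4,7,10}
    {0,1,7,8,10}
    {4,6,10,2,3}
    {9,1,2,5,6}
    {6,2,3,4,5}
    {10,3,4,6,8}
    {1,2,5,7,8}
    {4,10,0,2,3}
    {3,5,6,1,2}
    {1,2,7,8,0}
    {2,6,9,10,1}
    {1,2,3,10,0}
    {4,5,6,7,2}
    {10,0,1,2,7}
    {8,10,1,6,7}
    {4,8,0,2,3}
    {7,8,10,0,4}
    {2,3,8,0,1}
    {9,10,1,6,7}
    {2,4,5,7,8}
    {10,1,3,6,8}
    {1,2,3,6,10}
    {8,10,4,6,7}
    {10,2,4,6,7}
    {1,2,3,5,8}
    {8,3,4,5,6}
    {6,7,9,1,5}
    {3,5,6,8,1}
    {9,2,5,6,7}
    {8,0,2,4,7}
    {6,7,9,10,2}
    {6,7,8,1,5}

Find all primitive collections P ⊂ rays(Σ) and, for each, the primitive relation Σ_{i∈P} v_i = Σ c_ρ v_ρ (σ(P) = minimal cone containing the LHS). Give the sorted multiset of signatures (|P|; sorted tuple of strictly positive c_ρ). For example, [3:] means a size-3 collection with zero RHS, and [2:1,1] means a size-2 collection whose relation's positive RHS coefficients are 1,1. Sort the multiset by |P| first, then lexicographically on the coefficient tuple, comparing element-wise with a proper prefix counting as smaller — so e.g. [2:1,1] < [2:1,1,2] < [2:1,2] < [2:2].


The 12 primitive collections of Σ (r=11, n=5):

  P = {8,9}:  v_{8} + v_{9} = 0  ⇒ sig = [2:]
  P = {1,4}:  v_{1} + v_{4} = v_{8}  ⇒ sig = [2:1]
  P = {3,7}:  v_{3} + v_{7} = v_{4}  ⇒ sig = [2:1]
  P = {5,10}:  v_{5} + v_{10} = v_{2}  ⇒ sig = [2:1]
  P = {0,6}:  v_{0} + v_{6} = v_{3} + v_{10}  ⇒ sig = [2:1,1]
  P = {0,9}:  v_{0} + v_{9} = v_{2} + v_{10}  ⇒ sig = [2:1,1]
  P = {3,9}:  v_{3} + v_{9} = v_{2} + v_{6}  ⇒ sig = [2:1,1]
  P = {4,9}:  v_{4} + v_{9} = v_{2} + v_{6} + v_{7}  ⇒ sig = [2:1,1,1]
  P = {0,5}:  v_{0} + v_{5} = 2·v_{2} + v_{8}  ⇒ sig = [2:1,2]
  P = {2,6,8}:  v_{2} + v_{6} + v_{8} = v_{3}  ⇒ sig = [3:1]
  P = {2,8,10}:  v_{2} + v_{8} + v_{10} = v_{0}  ⇒ sig = [3:1]
  P = {1,2,6,7}:  v_{1} + v_{2} + v_{6} + v_{7} = 0  ⇒ sig = [4:]

Signatures (|P|; sorted positive RHS coefficients), sorted:
[[2:], [2:1], [2:1], [2:1], [2:1,1], [2:1,1], [2:1,1], [2:1,1,1], [2:1,2], [3:1], [3:1], [4:]]


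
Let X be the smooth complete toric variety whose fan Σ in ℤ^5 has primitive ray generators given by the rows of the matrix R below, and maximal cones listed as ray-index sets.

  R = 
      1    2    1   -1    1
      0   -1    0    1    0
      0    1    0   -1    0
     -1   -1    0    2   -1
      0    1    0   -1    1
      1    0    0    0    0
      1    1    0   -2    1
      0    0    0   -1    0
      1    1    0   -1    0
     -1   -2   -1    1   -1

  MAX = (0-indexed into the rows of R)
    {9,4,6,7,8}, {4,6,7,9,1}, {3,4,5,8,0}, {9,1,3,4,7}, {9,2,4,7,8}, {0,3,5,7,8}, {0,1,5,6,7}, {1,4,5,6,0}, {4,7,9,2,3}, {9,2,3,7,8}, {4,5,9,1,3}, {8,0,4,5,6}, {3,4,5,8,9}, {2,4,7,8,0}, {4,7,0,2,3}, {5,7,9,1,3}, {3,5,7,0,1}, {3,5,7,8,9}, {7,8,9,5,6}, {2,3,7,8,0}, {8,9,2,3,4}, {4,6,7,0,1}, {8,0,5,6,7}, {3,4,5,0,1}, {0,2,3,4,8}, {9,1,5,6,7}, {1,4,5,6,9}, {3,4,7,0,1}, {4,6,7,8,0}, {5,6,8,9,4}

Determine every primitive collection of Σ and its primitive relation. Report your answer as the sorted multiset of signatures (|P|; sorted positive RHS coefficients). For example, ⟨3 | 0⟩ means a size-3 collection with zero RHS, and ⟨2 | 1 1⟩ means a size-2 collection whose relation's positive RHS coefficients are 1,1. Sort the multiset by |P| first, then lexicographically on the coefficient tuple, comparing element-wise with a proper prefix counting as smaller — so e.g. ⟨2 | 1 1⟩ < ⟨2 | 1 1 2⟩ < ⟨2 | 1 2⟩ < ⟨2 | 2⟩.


Primitive collections (8):

  P={0,9}:  v_{0} + v_{9} = 0  ⟹  sig = ⟨2 | 0⟩
  P={1,2}:  v_{1} + v_{2} = 0  ⟹  sig = ⟨2 | 0⟩
  P={3,6}:  v_{3} + v_{6} = 0  ⟹  sig = ⟨2 | 0⟩
  P={1,8}:  v_{1} + v_{8} = v_{5}  ⟹  sig = ⟨2 | 1⟩
  P={2,5}:  v_{2} + v_{5} = v_{8}  ⟹  sig = ⟨2 | 1⟩
  P={2,6}:  v_{2} + v_{6} = v_{4} + v_{7} + v_{8}  ⟹  sig = ⟨2 | 1 1 1⟩
  P={4,5,7}:  v_{4} + v_{5} + v_{7} = v_{6}  ⟹  sig = ⟨3 | 1⟩
  P={3,4,7,8}:  v_{3} + v_{4} + v_{7} + v_{8} = v_{2}  ⟹  sig = ⟨4 | 1⟩

so the primitive-relation signature multiset is
    |P|=2: 6 collections, coeffs (), (), (), (1), (1), (1,1,1)
    |P|=3: 1 collection, coeffs (1)
    |P|=4: 1 collection, coeffs (1)


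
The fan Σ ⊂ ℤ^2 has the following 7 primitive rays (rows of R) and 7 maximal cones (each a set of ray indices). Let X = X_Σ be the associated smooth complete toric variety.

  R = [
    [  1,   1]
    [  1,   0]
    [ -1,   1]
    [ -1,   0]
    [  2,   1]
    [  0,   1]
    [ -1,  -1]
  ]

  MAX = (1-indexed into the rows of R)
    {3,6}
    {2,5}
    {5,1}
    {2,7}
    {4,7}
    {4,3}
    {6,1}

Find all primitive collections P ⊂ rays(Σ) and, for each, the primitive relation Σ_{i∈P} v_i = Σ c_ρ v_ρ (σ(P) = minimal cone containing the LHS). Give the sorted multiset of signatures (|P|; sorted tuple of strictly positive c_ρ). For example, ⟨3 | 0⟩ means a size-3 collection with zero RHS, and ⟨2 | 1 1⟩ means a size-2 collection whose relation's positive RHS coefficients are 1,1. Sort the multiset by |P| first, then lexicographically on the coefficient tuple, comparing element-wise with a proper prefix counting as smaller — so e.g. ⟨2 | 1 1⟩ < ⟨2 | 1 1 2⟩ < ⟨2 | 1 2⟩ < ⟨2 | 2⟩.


Primitive collections (14):

  P={1,7}:  v_{1} + v_{7} = 0 — sig = ⟨2 | 0⟩
  P={2,4}:  v_{2} + v_{4} = 0 — sig = ⟨2 | 0⟩
  P={1,2}:  v_{1} + v_{2} = v_{5} — sig = ⟨2 | 1⟩
  P={1,4}:  v_{1} + v_{4} = v_{6} — sig = ⟨2 | 1⟩
  P={2,3}:  v_{2} + v_{3} = v_{6} — sig = ⟨2 | 1⟩
  P={2,6}:  v_{2} + v_{6} = v_{1} — sig = ⟨2 | 1⟩
  P={4,5}:  v_{4} + v_{5} = v_{1} — sig = ⟨2 | 1⟩
  P={4,6}:  v_{4} + v_{6} = v_{3} — sig = ⟨2 | 1⟩
  P={5,7}:  v_{5} + v_{7} = v_{2} — sig = ⟨2 | 1⟩
  P={6,7}:  v_{6} + v_{7} = v_{4} — sig = ⟨2 | 1⟩
  P={3,5}:  v_{3} + v_{5} = v_{1} + v_{6} — sig = ⟨2 | 1 1⟩
  P={1,3}:  v_{1} + v_{3} = 2·v_{6} — sig = ⟨2 | 2⟩
  P={3,7}:  v_{3} + v_{7} = 2·v_{4} — sig = ⟨2 | 2⟩
  P={5,6}:  v_{5} + v_{6} = 2·v_{1} — sig = ⟨2 | 2⟩

Sorted signature multiset PRS(X):
{ ⟨2 | 0⟩ ×2,  ⟨2 | 1⟩ ×8,  ⟨2 | 1 1⟩,  ⟨2 | 2⟩ ×3 }


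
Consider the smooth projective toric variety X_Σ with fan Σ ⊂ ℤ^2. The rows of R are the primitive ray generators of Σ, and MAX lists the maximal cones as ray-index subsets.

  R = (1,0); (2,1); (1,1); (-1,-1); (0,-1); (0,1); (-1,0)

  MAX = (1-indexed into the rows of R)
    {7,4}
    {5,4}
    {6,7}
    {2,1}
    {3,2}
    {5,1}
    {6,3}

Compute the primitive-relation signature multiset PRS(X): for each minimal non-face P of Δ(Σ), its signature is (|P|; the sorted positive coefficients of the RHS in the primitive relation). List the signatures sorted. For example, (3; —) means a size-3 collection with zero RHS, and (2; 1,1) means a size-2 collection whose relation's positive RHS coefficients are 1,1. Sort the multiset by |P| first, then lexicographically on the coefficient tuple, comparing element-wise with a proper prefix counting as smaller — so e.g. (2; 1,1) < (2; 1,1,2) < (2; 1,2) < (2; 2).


Σ has 14 primitive collections:

  {1,7}:  v_{1} + v_{7} = 0 — sig = (2; —)
  {3,4}:  v_{3} + v_{4} = 0 — sig = (2; —)
  {5,6}:  v_{5} + v_{6} = 0 — sig = (2; —)
  {1,3}:  v_{1} + v_{3} = v_{2} — sig = (2; 1)
  {1,4}:  v_{1} + v_{4} = v_{5} — sig = (2; 1)
  {1,6}:  v_{1} + v_{6} = v_{3} — sig = (2; 1)
  {2,4}:  v_{2} + v_{4} = v_{1} — sig = (2; 1)
  {2,7}:  v_{2} + v_{7} = v_{3} — sig = (2; 1)
  {3,5}:  v_{3} + v_{5} = v_{1} — sig = (2; 1)
  {3,7}:  v_{3} + v_{7} = v_{6} — sig = (2; 1)
  {4,6}:  v_{4} + v_{6} = v_{7} — sig = (2; 1)
  {5,7}:  v_{5} + v_{7} = v_{4} — sig = (2; 1)
  {2,5}:  v_{2} + v_{5} = 2·v_{1} — sig = (2; 2)
  {2,6}:  v_{2} + v_{6} = 2·v_{3} — sig = (2; 2)

Hence PRS(X_Σ) =
    (2; —)
    (2; —)
    (2; —)
    (2; 1)
    (2; 1)
    (2; 1)
    (2; 1)
    (2; 1)
    (2; 1)
    (2; 1)
    (2; 1)
    (2; 1)
    (2; 2)
    (2; 2)


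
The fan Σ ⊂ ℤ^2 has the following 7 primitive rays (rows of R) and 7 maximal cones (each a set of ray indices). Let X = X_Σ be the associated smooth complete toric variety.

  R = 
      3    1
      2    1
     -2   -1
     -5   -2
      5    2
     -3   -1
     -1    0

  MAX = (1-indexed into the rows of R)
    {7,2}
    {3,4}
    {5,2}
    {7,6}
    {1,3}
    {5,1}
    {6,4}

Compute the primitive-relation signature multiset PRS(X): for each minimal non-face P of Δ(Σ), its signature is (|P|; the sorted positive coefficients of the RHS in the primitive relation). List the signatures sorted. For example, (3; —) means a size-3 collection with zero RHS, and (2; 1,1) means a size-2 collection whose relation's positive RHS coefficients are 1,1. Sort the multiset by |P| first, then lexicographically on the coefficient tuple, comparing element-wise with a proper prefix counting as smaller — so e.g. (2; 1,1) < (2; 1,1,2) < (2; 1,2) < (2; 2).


Primitive collections (14):

  P={1,6}:  v_{1} + v_{6} = 0  so sig = (2; —)
  P={2,3}:  v_{2} + v_{3} = 0  so sig = (2; —)
  P={4,5}:  v_{4} + v_{5} = 0  so sig = (2; —)
  P={1,2}:  v_{1} + v_{2} = v_{5}  so sig = (2; 1)
  P={1,4}:  v_{1} + v_{4} = v_{3}  so sig = (2; 1)
  P={1,7}:  v_{1} + v_{7} = v_{2}  so sig = (2; 1)
  P={2,4}:  v_{2} + v_{4} = v_{6}  so sig = (2; 1)
  P={2,6}:  v_{2} + v_{6} = v_{7}  so sig = (2; 1)
  P={3,5}:  v_{3} + v_{5} = v_{1}  so sig = (2; 1)
  P={3,6}:  v_{3} + v_{6} = v_{4}  so sig = (2; 1)
  P={3,7}:  v_{3} + v_{7} = v_{6}  so sig = (2; 1)
  P={5,6}:  v_{5} + v_{6} = v_{2}  so sig = (2; 1)
  P={4,7}:  v_{4} + v_{7} = 2·v_{6}  so sig = (2; 2)
  P={5,7}:  v_{5} + v_{7} = 2·v_{2}  so sig = (2; 2)

Signatures (|P|; sorted positive RHS coefficients), sorted:
    |P|=2: 14 collections, coeffs (), (), (), (1), (1), (1), (1), (1), (1), (1), (1), (1), (2), (2)


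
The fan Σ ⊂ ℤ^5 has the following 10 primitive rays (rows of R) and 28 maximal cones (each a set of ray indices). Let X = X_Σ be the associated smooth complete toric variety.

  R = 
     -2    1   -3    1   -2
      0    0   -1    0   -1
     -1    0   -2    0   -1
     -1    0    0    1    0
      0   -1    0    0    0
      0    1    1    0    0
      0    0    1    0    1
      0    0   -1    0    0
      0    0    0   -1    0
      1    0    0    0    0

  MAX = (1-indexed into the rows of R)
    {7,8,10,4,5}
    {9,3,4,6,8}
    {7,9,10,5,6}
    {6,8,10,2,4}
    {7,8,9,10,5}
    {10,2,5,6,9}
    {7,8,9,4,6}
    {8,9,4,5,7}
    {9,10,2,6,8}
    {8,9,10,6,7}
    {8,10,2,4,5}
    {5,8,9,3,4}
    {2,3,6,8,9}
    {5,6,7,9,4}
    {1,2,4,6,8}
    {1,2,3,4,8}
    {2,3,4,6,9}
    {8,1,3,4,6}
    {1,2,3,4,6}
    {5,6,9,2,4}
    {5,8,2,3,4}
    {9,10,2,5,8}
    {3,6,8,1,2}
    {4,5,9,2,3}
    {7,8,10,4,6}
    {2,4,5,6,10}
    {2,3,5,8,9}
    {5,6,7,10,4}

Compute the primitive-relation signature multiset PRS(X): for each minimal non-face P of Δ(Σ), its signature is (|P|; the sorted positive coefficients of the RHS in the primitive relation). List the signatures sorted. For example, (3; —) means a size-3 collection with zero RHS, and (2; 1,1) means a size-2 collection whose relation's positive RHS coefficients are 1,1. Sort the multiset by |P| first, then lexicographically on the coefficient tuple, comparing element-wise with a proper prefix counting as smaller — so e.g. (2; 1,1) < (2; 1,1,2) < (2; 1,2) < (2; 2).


Σ has 12 primitive collections:

  • {2,7}:  v_{2} + v_{7} = 0  ⟹  sig = (2; —)
  • {3,10}:  v_{3} + v_{10} = v_{2} + v_{8}  ⟹  sig = (2; 1,1)
  • {1,5}:  v_{1} + v_{5} = v_{2} + v_{3} + v_{4}  ⟹  sig = (2; 1,1,1)
  • {3,7}:  v_{3} + v_{7} = v_{4} + v_{8} + v_{9}  ⟹  sig = (2; 1,1,1)
  • {1,7}:  v_{1} + v_{7} = v_{3} + v_{4} + v_{6} + v_{8}  ⟹  sig = (2; 1,1,1,1)
  • {1,10}:  v_{1} + v_{10} = 2·v_{2} + v_{4} + v_{6} + 2·v_{8}  ⟹  sig = (2; 1,1,2,2)
  • {1,9}:  v_{1} + v_{9} = 2·v_{3} + v_{6}  ⟹  sig = (2; 1,2)
  • {4,9,10}:  v_{4} + v_{9} + v_{10} = 0  ⟹  sig = (3; —)
  • {5,6,8}:  v_{5} + v_{6} + v_{8} = 0  ⟹  sig = (3; —)
  • {3,5,6}:  v_{3} + v_{5} + v_{6} = v_{2} + v_{4} + v_{9}  ⟹  sig = (3; 1,1,1)
  • {2,4,8,9}:  v_{2} + v_{4} + v_{8} + v_{9} = v_{3}  ⟹  sig = (4; 1)
  • {2,3,4,6,8}:  v_{2} + v_{3} + v_{4} + v_{6} + v_{8} = v_{1}  ⟹  sig = (5; 1)

Signatures (|P|; sorted positive RHS coefficients), sorted:
    |P|=2: 7 collections, coeffs (), (1,1), (1,1,1), (1,1,1), (1,1,1,1), (1,1,2,2), (1,2)
    |P|=3: 3 collections, coeffs (), (), (1,1,1)
    |P|=4: 1 collection, coeffs (1)
    |P|=5: 1 collection, coeffs (1)


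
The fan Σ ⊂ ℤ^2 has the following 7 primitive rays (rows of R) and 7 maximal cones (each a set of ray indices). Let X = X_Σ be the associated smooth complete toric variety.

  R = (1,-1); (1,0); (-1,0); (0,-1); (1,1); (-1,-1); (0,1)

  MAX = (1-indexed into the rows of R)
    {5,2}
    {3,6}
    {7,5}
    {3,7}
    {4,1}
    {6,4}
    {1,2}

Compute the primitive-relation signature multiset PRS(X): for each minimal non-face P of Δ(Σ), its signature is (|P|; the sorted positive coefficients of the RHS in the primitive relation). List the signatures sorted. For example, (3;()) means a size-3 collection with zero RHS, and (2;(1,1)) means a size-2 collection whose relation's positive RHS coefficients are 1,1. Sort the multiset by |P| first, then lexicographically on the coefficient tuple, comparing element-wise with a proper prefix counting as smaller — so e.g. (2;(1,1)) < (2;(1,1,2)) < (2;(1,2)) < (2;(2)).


Σ has 14 primitive collections:

  {2,3}:  v_{2} + v_{3} = 0  ⟹  sig = (2;())
  {4,7}:  v_{4} + v_{7} = 0  ⟹  sig = (2;())
  {5,6}:  v_{5} + v_{6} = 0  ⟹  sig = (2;())
  {1,3}:  v_{1} + v_{3} = v_{4}  ⟹  sig = (2;(1))
  {1,7}:  v_{1} + v_{7} = v_{2}  ⟹  sig = (2;(1))
  {2,4}:  v_{2} + v_{4} = v_{1}  ⟹  sig = (2;(1))
  {2,6}:  v_{2} + v_{6} = v_{4}  ⟹  sig = (2;(1))
  {2,7}:  v_{2} + v_{7} = v_{5}  ⟹  sig = (2;(1))
  {3,4}:  v_{3} + v_{4} = v_{6}  ⟹  sig = (2;(1))
  {3,5}:  v_{3} + v_{5} = v_{7}  ⟹  sig = (2;(1))
  {4,5}:  v_{4} + v_{5} = v_{2}  ⟹  sig = (2;(1))
  {6,7}:  v_{6} + v_{7} = v_{3}  ⟹  sig = (2;(1))
  {1,5}:  v_{1} + v_{5} = 2·v_{2}  ⟹  sig = (2;(2))
  {1,6}:  v_{1} + v_{6} = 2·v_{4}  ⟹  sig = (2;(2))

Signatures (|P|; sorted positive RHS coefficients), sorted:
    (2;())
    (2;())
    (2;())
    (2;(1))
    (2;(1))
    (2;(1))
    (2;(1))
    (2;(1))
    (2;(1))
    (2;(1))
    (2;(1))
    (2;(1))
    (2;(2))
    (2;(2))


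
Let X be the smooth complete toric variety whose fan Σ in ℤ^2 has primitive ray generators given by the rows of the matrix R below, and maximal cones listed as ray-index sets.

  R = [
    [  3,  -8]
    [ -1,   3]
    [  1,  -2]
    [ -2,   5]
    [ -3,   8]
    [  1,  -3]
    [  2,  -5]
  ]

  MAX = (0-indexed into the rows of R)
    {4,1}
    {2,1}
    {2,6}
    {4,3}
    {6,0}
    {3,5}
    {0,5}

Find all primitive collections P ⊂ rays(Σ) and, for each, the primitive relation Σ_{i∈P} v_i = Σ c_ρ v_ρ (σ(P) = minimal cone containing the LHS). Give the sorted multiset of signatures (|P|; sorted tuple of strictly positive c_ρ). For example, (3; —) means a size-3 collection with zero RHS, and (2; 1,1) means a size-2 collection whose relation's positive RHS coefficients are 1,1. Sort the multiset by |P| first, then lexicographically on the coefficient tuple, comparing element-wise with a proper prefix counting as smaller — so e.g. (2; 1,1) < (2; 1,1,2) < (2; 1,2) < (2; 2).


14 collections generate NE(X_Σ); each relation:

  • {0,4}:  v_{0} + v_{4} = 0  ⟹  sig = (2; —)
  • {1,5}:  v_{1} + v_{5} = 0  ⟹  sig = (2; —)
  • {3,6}:  v_{3} + v_{6} = 0  ⟹  sig = (2; —)
  • {0,1}:  v_{0} + v_{1} = v_{6}  ⟹  sig = (2; 1)
  • {0,3}:  v_{0} + v_{3} = v_{5}  ⟹  sig = (2; 1)
  • {1,3}:  v_{1} + v_{3} = v_{4}  ⟹  sig = (2; 1)
  • {1,6}:  v_{1} + v_{6} = v_{2}  ⟹  sig = (2; 1)
  • {2,3}:  v_{2} + v_{3} = v_{1}  ⟹  sig = (2; 1)
  • {2,5}:  v_{2} + v_{5} = v_{6}  ⟹  sig = (2; 1)
  • {4,5}:  v_{4} + v_{5} = v_{3}  ⟹  sig = (2; 1)
  • {4,6}:  v_{4} + v_{6} = v_{1}  ⟹  sig = (2; 1)
  • {5,6}:  v_{5} + v_{6} = v_{0}  ⟹  sig = (2; 1)
  • {0,2}:  v_{0} + v_{2} = 2·v_{6}  ⟹  sig = (2; 2)
  • {2,4}:  v_{2} + v_{4} = 2·v_{1}  ⟹  sig = (2; 2)

so the primitive-relation signature multiset is
    |P|=2: 14 collections, coeffs (), (), (), (1), (1), (1), (1), (1), (1), (1), (1), (1), (2), (2)


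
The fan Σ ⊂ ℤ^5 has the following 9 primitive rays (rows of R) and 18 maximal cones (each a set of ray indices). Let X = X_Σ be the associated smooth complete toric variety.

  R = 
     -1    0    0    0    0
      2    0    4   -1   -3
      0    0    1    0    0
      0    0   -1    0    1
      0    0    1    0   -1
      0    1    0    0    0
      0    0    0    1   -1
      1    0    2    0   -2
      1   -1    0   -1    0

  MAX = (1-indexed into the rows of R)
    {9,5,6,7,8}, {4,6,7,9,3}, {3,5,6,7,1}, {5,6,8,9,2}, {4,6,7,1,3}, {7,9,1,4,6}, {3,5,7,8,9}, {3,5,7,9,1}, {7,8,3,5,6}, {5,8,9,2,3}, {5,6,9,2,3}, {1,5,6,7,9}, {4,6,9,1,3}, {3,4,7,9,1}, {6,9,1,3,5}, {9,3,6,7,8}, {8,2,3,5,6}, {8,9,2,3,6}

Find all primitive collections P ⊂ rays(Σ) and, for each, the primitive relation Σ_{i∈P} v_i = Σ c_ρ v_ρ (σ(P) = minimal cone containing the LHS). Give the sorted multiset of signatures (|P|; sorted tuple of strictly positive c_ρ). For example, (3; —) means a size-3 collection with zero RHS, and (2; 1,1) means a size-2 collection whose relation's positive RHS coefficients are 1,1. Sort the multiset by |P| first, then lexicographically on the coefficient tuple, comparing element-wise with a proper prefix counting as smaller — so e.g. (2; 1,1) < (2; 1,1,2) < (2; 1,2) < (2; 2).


9 minimal non-faces of Δ(Σ) (on 9 rays):

  P={4,5}:  v_{4} + v_{5} = 0  so sig = (2; —)
  P={2,4}:  v_{2} + v_{4} = v_{3} + v_{6} + v_{8} + v_{9}  so sig = (2; 1,1,1,1)
  P={4,8}:  v_{4} + v_{8} = v_{3} + v_{6} + v_{7} + v_{9}  so sig = (2; 1,1,1,1)
  P={1,2}:  v_{1} + v_{2} = v_{3} + 3·v_{5} + v_{6} + v_{9}  so sig = (2; 1,1,1,3)
  P={1,8}:  v_{1} + v_{8} = 2·v_{5}  so sig = (2; 2)
  P={2,7}:  v_{2} + v_{7} = 2·v_{8}  so sig = (2; 2)
  P={1,3,6,7,9}:  v_{1} + v_{3} + v_{6} + v_{7} + v_{9} = v_{5}  so sig = (5; 1)
  P={3,5,6,7,9}:  v_{3} + v_{5} + v_{6} + v_{7} + v_{9} = v_{8}  so sig = (5; 1)
  P={3,5,6,8,9}:  v_{3} + v_{5} + v_{6} + v_{8} + v_{9} = v_{2}  so sig = (5; 1)

Signatures (|P|; sorted positive RHS coefficients), sorted:
[(2; —), (2; 1,1,1,1), (2; 1,1,1,1), (2; 1,1,1,3), (2; 2), (2; 2), (5; 1), (5; 1), (5; 1)]


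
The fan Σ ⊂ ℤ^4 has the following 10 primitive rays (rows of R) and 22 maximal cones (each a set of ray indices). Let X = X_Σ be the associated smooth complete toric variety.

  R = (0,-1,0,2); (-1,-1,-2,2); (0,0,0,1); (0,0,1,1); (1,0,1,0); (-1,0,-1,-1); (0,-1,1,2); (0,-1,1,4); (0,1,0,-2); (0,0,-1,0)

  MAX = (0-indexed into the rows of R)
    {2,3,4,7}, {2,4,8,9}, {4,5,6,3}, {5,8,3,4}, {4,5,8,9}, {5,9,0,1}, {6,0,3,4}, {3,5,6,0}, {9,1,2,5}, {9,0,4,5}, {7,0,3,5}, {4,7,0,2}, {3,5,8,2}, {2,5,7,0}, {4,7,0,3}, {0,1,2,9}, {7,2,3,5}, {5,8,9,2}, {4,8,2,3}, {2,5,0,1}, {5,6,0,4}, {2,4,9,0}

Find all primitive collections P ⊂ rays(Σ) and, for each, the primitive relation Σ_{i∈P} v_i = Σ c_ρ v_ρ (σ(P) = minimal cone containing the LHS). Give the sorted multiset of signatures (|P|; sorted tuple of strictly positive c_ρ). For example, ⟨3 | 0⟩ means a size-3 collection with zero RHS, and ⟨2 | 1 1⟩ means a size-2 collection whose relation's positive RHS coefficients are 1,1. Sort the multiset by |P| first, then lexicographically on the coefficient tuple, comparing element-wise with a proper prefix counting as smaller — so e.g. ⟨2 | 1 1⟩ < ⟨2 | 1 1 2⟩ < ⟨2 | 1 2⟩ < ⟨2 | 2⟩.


Primitive collections (18):

  P = {0,8}:  v_{0} + v_{8} = 0  ⇒ sig = ⟨2 | 0⟩
  P = {3,9}:  v_{3} + v_{9} = v_{2}  ⇒ sig = ⟨2 | 1⟩
  P = {6,9}:  v_{6} + v_{9} = v_{0}  ⇒ sig = ⟨2 | 1⟩
  P = {1,4}:  v_{1} + v_{4} = v_{0} + v_{9}  ⇒ sig = ⟨2 | 1 1⟩
  P = {2,6}:  v_{2} + v_{6} = v_{0} + v_{3}  ⇒ sig = ⟨2 | 1 1⟩
  P = {7,8}:  v_{7} + v_{8} = v_{2} + v_{3}  ⇒ sig = ⟨2 | 1 1⟩
  P = {1,8}:  v_{1} + v_{8} = v_{2} + v_{5} + v_{9}  ⇒ sig = ⟨2 | 1 1 1⟩
  P = {6,8}:  v_{6} + v_{8} = v_{3} + v_{4} + v_{5}  ⇒ sig = ⟨2 | 1 1 1⟩
  P = {1,3}:  v_{1} + v_{3} = v_{0} + 2·v_{2} + v_{5}  ⇒ sig = ⟨2 | 1 1 2⟩
  P = {1,6}:  v_{1} + v_{6} = 2·v_{0} + v_{2} + v_{5}  ⇒ sig = ⟨2 | 1 1 2⟩
  P = {7,9}:  v_{7} + v_{9} = v_{0} + 2·v_{2}  ⇒ sig = ⟨2 | 1 2⟩
  P = {1,7}:  v_{1} + v_{7} = 2·v_{0} + 3·v_{2} + v_{5}  ⇒ sig = ⟨2 | 1 2 3⟩
  P = {6,7}:  v_{6} + v_{7} = 2·v_{0} + 2·v_{3}  ⇒ sig = ⟨2 | 2 2⟩
  P = {2,4,5}:  v_{2} + v_{4} + v_{5} = 0  ⇒ sig = ⟨3 | 0⟩
  P = {0,2,3}:  v_{0} + v_{2} + v_{3} = v_{7}  ⇒ sig = ⟨3 | 1⟩
  P = {4,5,7}:  v_{4} + v_{5} + v_{7} = v_{0} + v_{3}  ⇒ sig = ⟨3 | 1 1⟩
  P = {0,2,5,9}:  v_{0} + v_{2} + v_{5} + v_{9} = v_{1}  ⇒ sig = ⟨4 | 1⟩
  P = {0,3,4,5}:  v_{0} + v_{3} + v_{4} + v_{5} = v_{6}  ⇒ sig = ⟨4 | 1⟩

Hence PRS(X_Σ) =
    ⟨2 | 0⟩
    ⟨2 | 1⟩
    ⟨2 | 1⟩
    ⟨2 | 1 1⟩
    ⟨2 | 1 1⟩
    ⟨2 | 1 1⟩
    ⟨2 | 1 1 1⟩
    ⟨2 | 1 1 1⟩
    ⟨2 | 1 1 2⟩
    ⟨2 | 1 1 2⟩
    ⟨2 | 1 2⟩
    ⟨2 | 1 2 3⟩
    ⟨2 | 2 2⟩
    ⟨3 | 0⟩
    ⟨3 | 1⟩
    ⟨3 | 1 1⟩
    ⟨4 | 1⟩
    ⟨4 | 1⟩
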